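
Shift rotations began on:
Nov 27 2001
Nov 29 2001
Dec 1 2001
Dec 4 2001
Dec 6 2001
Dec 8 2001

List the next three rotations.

The gap pattern 2, 2, 3, 2, 2 repeats every 3 events.
These are the Tuesdays, Thursdays and Saturdays of each week.
The following Tuesday is Dec 11 2001.
Next Thursday: Dec 13 2001.
The following Saturday is Dec 15 2001.

Dec 11 2001, Dec 13 2001, Dec 15 2001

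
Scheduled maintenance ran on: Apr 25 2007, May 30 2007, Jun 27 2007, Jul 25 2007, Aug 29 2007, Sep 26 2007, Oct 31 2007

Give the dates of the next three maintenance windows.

All Wednesdays; the gaps (35, 28, 28, 35, 28, 35) vary with month length.
This is the last Wednesday of each month.
Last Wednesday of November 2007: Nov 28 2007.
December 2007 ends with Wednesday Dec 26 2007.
Last Wednesday of January 2008: Jan 30 2008.

Nov 28 2007, Dec 26 2007, Jan 30 2008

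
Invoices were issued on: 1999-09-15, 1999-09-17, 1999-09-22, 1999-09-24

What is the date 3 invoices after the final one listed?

The gap pattern 2, 5, 2 repeats every 2 events.
These are the Wednesdays and Fridays of each week.
The following Wednesday is 1999-09-29.
The following Friday is 1999-10-01.
The following Wednesday is 1999-10-06.

1999-10-06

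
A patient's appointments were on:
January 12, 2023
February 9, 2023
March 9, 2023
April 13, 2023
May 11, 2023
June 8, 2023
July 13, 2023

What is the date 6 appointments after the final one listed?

January 11, 2024

All dates are Thursdays, 28, 28, 35, 28, 28, 35 days apart.
Specifically, the 2nd Thursday of each month.
2nd Thursday of August 2023: August 10, 2023.
2nd Thursday of September 2023: September 14, 2023.
2nd Thursday of October 2023: October 12, 2023.
November 2023 — 2nd Thursday is November 9, 2023.
2nd Thursday of December 2023: December 14, 2023.
2nd Thursday of January 2024: January 11, 2024.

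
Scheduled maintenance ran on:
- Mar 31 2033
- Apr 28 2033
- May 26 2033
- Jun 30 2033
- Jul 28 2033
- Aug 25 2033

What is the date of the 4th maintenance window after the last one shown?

These are Thursdays with 28, 28, 35, 28, 28-day gaps.
Each is the final Thursday of its month — Mar 31 2033 is past the 28th, so '4th Thursday' doesn't fit.
Last Thursday of September 2033: Sep 29 2033.
Last Thursday of October 2033: Oct 27 2033.
November 2033 ends with Thursday Nov 24 2033.
December 2033 ends with Thursday Dec 29 2033.

Dec 29 2033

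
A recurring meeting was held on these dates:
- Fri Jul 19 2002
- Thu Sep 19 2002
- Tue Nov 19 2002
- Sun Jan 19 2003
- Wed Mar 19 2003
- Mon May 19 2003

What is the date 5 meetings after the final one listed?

Gaps: 62, 61, 61, 59, 61 days — not constant. Every event is on the 19th of the month.
Pattern: the 19th of every 2 months.
July 2003: Sat Jul 19 2003.
September 2003: Fri Sep 19 2003.
Next: November 2003 → Wed Nov 19 2003.
Next: January 2004 → Mon Jan 19 2004.
March 2004: Fri Mar 19 2004.

Fri Mar 19 2004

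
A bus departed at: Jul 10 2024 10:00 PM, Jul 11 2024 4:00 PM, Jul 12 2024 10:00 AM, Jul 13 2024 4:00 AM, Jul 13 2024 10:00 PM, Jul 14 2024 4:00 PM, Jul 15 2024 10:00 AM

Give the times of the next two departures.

Jul 16 2024 4:00 AM, Jul 16 2024 10:00 PM

Spacing: 18, 18, 18, 18, 18, 18 h — constant 18 h.
Jul 15 2024 10:00 AM + 18 h = Jul 16 2024 4:00 AM.
Jul 16 2024 4:00 AM + 18 h = Jul 16 2024 10:00 PM.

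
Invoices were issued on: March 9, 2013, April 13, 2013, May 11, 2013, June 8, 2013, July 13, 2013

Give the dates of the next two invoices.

All dates are Saturdays, 35, 28, 28, 35 days apart.
Specifically, the 2nd Saturday of each month.
2nd Saturday of August 2013: August 10, 2013.
September 2013 — 2nd Saturday is September 14, 2013.

August 10, 2013; September 14, 2013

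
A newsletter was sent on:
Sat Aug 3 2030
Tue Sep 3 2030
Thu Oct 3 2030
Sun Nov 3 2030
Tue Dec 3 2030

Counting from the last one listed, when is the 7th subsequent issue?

Thu Jul 3 2031

Gaps: 31, 30, 31, 30 days — not constant. Every event is on the 3rd of the month.
Pattern: the 3rd of each month.
Next: January 2031 → Fri Jan 3 2031.
February 2031: Mon Feb 3 2031.
Next: March 2031 → Mon Mar 3 2031.
April 2031: Thu Apr 3 2031.
Next: May 2031 → Sat May 3 2031.
Next: June 2031 → Tue Jun 3 2031.
Next: July 2031 → Thu Jul 3 2031.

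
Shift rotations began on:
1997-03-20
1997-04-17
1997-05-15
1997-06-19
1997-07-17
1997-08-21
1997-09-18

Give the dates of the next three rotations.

1997-10-16, 1997-11-20, 1997-12-18

All dates are Thursdays, 28, 28, 35, 28, 35, 28 days apart.
Specifically, the 3rd Thursday of each month.
October 1997 — 3rd Thursday is 1997-10-16.
3rd Thursday of November 1997: 1997-11-20.
3rd Thursday of December 1997: 1997-12-18.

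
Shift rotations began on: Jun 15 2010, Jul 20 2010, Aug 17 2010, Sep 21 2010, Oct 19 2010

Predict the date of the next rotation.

Gaps: 35, 28, 35, 28 days — a mix of 28 and 35. Every date is a Tuesday.
Each is the 3rd Tuesday of its month.
November 2010 — 3rd Tuesday is Nov 16 2010.

Nov 16 2010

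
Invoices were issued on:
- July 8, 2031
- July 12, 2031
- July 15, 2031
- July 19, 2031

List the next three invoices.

July 22, 2031; July 26, 2031; July 29, 2031

Every event lands on a Tuesday or Saturday (gaps cycle 4, 3, 4).
So the schedule is: every Tuesday and Saturday.
The following Tuesday is July 22, 2031.
The following Saturday is July 26, 2031.
The following Tuesday is July 29, 2031.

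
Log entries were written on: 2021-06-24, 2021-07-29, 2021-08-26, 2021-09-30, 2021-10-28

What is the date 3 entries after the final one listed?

These are Thursdays with 35, 28, 35, 28-day gaps.
Each is the final Thursday of its month — 2021-07-29 is past the 28th, so '4th Thursday' doesn't fit.
Last Thursday of November 2021: 2021-11-25.
December 2021 ends with Thursday 2021-12-30.
Last Thursday of January 2022: 2022-01-27.

2022-01-27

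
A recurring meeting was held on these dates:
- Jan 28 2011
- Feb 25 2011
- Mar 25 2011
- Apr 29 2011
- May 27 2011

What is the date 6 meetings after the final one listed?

Nov 25 2011

All Fridays; the gaps (28, 28, 35, 28) vary with month length.
This is the last Friday of each month.
Last Friday of June 2011: Jun 24 2011.
July 2011 ends with Friday Jul 29 2011.
August 2011 ends with Friday Aug 26 2011.
September 2011 ends with Friday Sep 30 2011.
Last Friday of October 2011: Oct 28 2011.
Last Friday of November 2011: Nov 25 2011.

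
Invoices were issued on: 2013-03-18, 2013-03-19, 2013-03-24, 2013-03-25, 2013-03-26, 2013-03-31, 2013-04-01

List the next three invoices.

2013-04-02, 2013-04-07, 2013-04-08

The gap pattern 1, 5, 1, 1, 5, 1 repeats every 3 events.
These are the Mondays, Tuesdays and Sundays of each week.
Next Tuesday: 2013-04-02.
The following Sunday is 2013-04-07.
The following Monday is 2013-04-08.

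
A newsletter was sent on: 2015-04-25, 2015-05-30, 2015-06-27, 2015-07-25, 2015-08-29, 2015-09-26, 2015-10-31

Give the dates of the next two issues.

2015-11-28, 2015-12-26

These are Saturdays with 35, 28, 28, 35, 28, 35-day gaps.
Each is the final Saturday of its month — 2015-05-30 is past the 28th, so '4th Saturday' doesn't fit.
Last Saturday of November 2015: 2015-11-28.
Last Saturday of December 2015: 2015-12-26.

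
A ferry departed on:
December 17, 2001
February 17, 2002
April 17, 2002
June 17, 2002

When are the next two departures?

The day-of-month is always 17 (62, 59, 61 days between events).
So this recurs on the 17th of every 2 months.
Next: August 2002 → August 17, 2002.
Next: October 2002 → October 17, 2002.

August 17, 2002; October 17, 2002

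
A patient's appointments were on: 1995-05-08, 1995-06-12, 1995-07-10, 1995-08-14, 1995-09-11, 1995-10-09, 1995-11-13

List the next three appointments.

1995-12-11, 1996-01-08, 1996-02-12

These are Mondays at 28- or 35-day spacing (35, 28, 35, 28, 28, 35).
The pattern: 2nd Monday of the month.
December 1995 — 2nd Monday is 1995-12-11.
January 1996 — 2nd Monday is 1996-01-08.
2nd Monday of February 1996: 1996-02-12.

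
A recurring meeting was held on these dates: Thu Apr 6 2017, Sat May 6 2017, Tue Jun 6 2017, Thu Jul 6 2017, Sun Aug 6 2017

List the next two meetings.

Wed Sep 6 2017, Fri Oct 6 2017

The day-of-month is always 6 (30, 31, 30, 31 days between events).
So this recurs on the 6th of each month.
Next: September 2017 → Wed Sep 6 2017.
Next: October 2017 → Fri Oct 6 2017.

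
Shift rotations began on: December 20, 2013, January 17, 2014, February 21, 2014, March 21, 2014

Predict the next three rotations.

April 18, 2014; May 16, 2014; June 20, 2014

All dates are Fridays, 28, 35, 28 days apart.
Specifically, the 3rd Friday of each month.
April 2014 — 3rd Friday is April 18, 2014.
3rd Friday of May 2014: May 16, 2014.
3rd Friday of June 2014: June 20, 2014.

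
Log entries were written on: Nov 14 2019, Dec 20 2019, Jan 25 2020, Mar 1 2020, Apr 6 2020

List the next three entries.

Every event comes 36 days after the last (36, 36, 36, 36).
Apr 6 2020 + 36 days = May 12 2020.
May 12 2020 + 36 days = Jun 17 2020.
Jun 17 2020 + 36 days = Jul 23 2020.

May 12 2020, Jun 17 2020, Jul 23 2020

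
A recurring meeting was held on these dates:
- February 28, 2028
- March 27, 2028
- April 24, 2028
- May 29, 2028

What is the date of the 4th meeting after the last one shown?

September 25, 2028

These are Mondays with 28, 28, 35-day gaps.
Each is the final Monday of its month — May 29, 2028 is past the 28th, so '4th Monday' doesn't fit.
June 2028 ends with Monday June 26, 2028.
Last Monday of July 2028: July 31, 2028.
Last Monday of August 2028: August 28, 2028.
Last Monday of September 2028: September 25, 2028.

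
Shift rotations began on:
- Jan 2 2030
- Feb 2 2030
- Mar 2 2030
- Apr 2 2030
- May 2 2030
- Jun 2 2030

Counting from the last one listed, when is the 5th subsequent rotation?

Each date is the 2nd; the gaps (31, 28, 31, 30, 31) track the month lengths.
The rule is the 2nd of each month.
Next: July 2030 → Jul 2 2030.
Next: August 2030 → Aug 2 2030.
September 2030: Sep 2 2030.
October 2030: Oct 2 2030.
Next: November 2030 → Nov 2 2030.

Nov 2 2030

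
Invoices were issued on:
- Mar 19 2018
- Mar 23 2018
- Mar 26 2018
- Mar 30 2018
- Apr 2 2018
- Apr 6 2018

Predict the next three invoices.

Apr 9 2018, Apr 13 2018, Apr 16 2018

The gap pattern 4, 3, 4, 3, 4 repeats every 2 events.
These are the Mondays and Fridays of each week.
Next Monday: Apr 9 2018.
Next Friday: Apr 13 2018.
Next Monday: Apr 16 2018.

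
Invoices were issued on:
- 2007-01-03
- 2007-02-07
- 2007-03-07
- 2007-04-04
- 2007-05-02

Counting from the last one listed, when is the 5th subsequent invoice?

2007-10-03

These are Wednesdays at 28- or 35-day spacing (35, 28, 28, 28).
The pattern: 1st Wednesday of the month.
1st Wednesday of June 2007: 2007-06-06.
1st Wednesday of July 2007: 2007-07-04.
1st Wednesday of August 2007: 2007-08-01.
1st Wednesday of September 2007: 2007-09-05.
1st Wednesday of October 2007: 2007-10-03.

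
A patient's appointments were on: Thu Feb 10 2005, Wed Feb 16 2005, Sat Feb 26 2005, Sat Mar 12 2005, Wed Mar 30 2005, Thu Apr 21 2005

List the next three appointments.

Tue May 17 2005, Thu Jun 16 2005, Wed Jul 20 2005

Gaps: 6, 10, 14, 18, 22 days — each gap is 4 larger than the previous one.
Next gap: 26 days. Thu Apr 21 2005 + 26 days = Tue May 17 2005.
Next gap: 30 days. Tue May 17 2005 + 30 days = Thu Jun 16 2005.
Next gap: 34 days. Thu Jun 16 2005 + 34 days = Wed Jul 20 2005.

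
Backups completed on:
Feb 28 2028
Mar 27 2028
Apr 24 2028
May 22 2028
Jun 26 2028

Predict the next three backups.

Jul 24 2028, Aug 28 2028, Sep 25 2028

All dates are Mondays, 28, 28, 28, 35 days apart.
Specifically, the 4th Monday of each month.
4th Monday of July 2028: Jul 24 2028.
4th Monday of August 2028: Aug 28 2028.
4th Monday of September 2028: Sep 25 2028.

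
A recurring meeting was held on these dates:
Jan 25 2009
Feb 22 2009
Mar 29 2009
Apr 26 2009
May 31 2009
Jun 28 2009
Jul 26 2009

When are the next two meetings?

Every date is a Sunday; gaps 28, 35, 28, 35, 28, 28 days.
Each is the last Sunday of its month (at least one falls on the 29th or later, ruling out '4th Sunday').
Last Sunday of August 2009: Aug 30 2009.
September 2009 ends with Sunday Sep 27 2009.

Aug 30 2009, Sep 27 2009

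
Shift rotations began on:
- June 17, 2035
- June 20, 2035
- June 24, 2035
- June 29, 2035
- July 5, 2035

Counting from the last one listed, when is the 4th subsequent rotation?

August 8, 2035

Gaps: 3, 4, 5, 6 days — each gap is 1 larger than the previous one.
Next gap: 7 days. July 5, 2035 + 7 days = July 12, 2035.
Next gap: 8 days. July 12, 2035 + 8 days = July 20, 2035.
Next gap: 9 days. July 20, 2035 + 9 days = July 29, 2035.
Next gap: 10 days. July 29, 2035 + 10 days = August 8, 2035.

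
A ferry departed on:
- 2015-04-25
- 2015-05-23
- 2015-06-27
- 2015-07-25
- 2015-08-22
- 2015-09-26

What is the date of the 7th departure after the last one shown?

2016-04-23

All dates are Saturdays, 28, 35, 28, 28, 35 days apart.
Specifically, the 4th Saturday of each month.
4th Saturday of October 2015: 2015-10-24.
4th Saturday of November 2015: 2015-11-28.
December 2015 — 4th Saturday is 2015-12-26.
January 2016 — 4th Saturday is 2016-01-23.
4th Saturday of February 2016: 2016-02-27.
4th Saturday of March 2016: 2016-03-26.
April 2016 — 4th Saturday is 2016-04-23.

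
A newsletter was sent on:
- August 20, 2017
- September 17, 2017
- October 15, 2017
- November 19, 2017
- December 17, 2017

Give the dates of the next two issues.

January 21, 2018; February 18, 2018

All dates are Sundays, 28, 28, 35, 28 days apart.
Specifically, the 3rd Sunday of each month.
3rd Sunday of January 2018: January 21, 2018.
3rd Sunday of February 2018: February 18, 2018.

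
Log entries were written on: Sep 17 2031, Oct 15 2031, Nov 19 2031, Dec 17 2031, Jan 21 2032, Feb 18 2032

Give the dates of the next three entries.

These are Wednesdays at 28- or 35-day spacing (28, 35, 28, 35, 28).
The pattern: 3rd Wednesday of the month.
3rd Wednesday of March 2032: Mar 17 2032.
3rd Wednesday of April 2032: Apr 21 2032.
May 2032 — 3rd Wednesday is May 19 2032.

Mar 17 2032, Apr 21 2032, May 19 2032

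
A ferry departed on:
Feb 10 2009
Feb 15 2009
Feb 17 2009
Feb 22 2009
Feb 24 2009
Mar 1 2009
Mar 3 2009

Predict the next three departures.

Mar 8 2009, Mar 10 2009, Mar 15 2009

The gap pattern 5, 2, 5, 2, 5, 2 repeats every 2 events.
These are the Tuesdays and Sundays of each week.
The following Sunday is Mar 8 2009.
The following Tuesday is Mar 10 2009.
The following Sunday is Mar 15 2009.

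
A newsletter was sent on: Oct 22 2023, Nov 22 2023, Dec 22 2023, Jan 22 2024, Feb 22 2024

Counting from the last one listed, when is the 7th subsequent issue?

Sep 22 2024

The day-of-month is always 22 (31, 30, 31, 31 days between events).
So this recurs on the 22nd of each month.
Next: March 2024 → Mar 22 2024.
Next: April 2024 → Apr 22 2024.
May 2024: May 22 2024.
Next: June 2024 → Jun 22 2024.
Next: July 2024 → Jul 22 2024.
August 2024: Aug 22 2024.
Next: September 2024 → Sep 22 2024.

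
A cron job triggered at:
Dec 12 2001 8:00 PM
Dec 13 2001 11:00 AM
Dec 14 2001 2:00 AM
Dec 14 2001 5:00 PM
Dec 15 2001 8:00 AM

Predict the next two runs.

Spacing: 15, 15, 15, 15 h — constant 15 h.
Dec 15 2001 8:00 AM + 15 h = Dec 15 2001 11:00 PM.
Dec 15 2001 11:00 PM + 15 h = Dec 16 2001 2:00 PM.

Dec 15 2001 11:00 PM, Dec 16 2001 2:00 PM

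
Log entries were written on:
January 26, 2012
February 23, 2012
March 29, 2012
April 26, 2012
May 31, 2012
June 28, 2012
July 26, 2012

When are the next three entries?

Every date is a Thursday; gaps 28, 35, 28, 35, 28, 28 days.
Each is the last Thursday of its month (at least one falls on the 29th or later, ruling out '4th Thursday').
August 2012 ends with Thursday August 30, 2012.
September 2012 ends with Thursday September 27, 2012.
October 2012 ends with Thursday October 25, 2012.

August 30, 2012; September 27, 2012; October 25, 2012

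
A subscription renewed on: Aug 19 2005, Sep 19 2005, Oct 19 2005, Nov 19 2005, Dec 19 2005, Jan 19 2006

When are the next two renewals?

Feb 19 2006, Mar 19 2006

The day-of-month is always 19 (31, 30, 31, 30, 31 days between events).
So this recurs on the 19th of each month.
February 2006: Feb 19 2006.
Next: March 2006 → Mar 19 2006.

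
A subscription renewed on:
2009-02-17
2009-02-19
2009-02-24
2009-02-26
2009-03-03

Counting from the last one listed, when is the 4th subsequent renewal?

2009-03-17

Gaps: 2, 5, 2, 5 days — not constant, but cyclic with period 2.
The events fall on every Tuesday and Thursday.
Next Thursday: 2009-03-05.
The following Tuesday is 2009-03-10.
The following Thursday is 2009-03-12.
Next Tuesday: 2009-03-17.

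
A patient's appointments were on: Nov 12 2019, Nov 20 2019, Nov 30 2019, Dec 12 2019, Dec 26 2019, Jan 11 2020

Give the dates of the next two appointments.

The spacing grows by 2 each time: 8, 10, 12, 14, 16 days.
Next gap: 18 days. Jan 11 2020 + 18 days = Jan 29 2020.
Next gap: 20 days. Jan 29 2020 + 20 days = Feb 18 2020.

Jan 29 2020, Feb 18 2020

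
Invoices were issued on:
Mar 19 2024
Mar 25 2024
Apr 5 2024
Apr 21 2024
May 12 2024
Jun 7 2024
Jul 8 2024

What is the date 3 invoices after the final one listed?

Nov 8 2024

Gaps: 6, 11, 16, 21, 26, 31 days — each gap is 5 larger than the previous one.
Next gap: 36 days. Jul 8 2024 + 36 days = Aug 13 2024.
Next gap: 41 days. Aug 13 2024 + 41 days = Sep 23 2024.
Next gap: 46 days. Sep 23 2024 + 46 days = Nov 8 2024.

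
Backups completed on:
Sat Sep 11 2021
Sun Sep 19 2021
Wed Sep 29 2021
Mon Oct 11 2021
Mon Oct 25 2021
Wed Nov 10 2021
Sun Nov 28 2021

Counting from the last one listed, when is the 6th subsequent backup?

Gaps: 8, 10, 12, 14, 16, 18 days — each gap is 2 larger than the previous one.
Next gap: 20 days. Sun Nov 28 2021 + 20 days = Sat Dec 18 2021.
Next gap: 22 days. Sat Dec 18 2021 + 22 days = Sun Jan 9 2022.
Next gap: 24 days. Sun Jan 9 2022 + 24 days = Wed Feb 2 2022.
Next gap: 26 days. Wed Feb 2 2022 + 26 days = Mon Feb 28 2022.
Next gap: 28 days. Mon Feb 28 2022 + 28 days = Mon Mar 28 2022.
Next gap: 30 days. Mon Mar 28 2022 + 30 days = Wed Apr 27 2022.

Wed Apr 27 2022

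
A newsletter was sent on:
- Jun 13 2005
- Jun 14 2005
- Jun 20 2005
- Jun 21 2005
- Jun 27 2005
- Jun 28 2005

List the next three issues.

Every event lands on a Monday or Tuesday (gaps cycle 1, 6, 1, 6, 1).
So the schedule is: every Monday and Tuesday.
Next Monday: Jul 4 2005.
The following Tuesday is Jul 5 2005.
Next Monday: Jul 11 2005.

Jul 4 2005, Jul 5 2005, Jul 11 2005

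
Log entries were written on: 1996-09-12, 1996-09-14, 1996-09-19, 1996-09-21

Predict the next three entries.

1996-09-26, 1996-09-28, 1996-10-03

Every event lands on a Thursday or Saturday (gaps cycle 2, 5, 2).
So the schedule is: every Thursday and Saturday.
The following Thursday is 1996-09-26.
Next Saturday: 1996-09-28.
The following Thursday is 1996-10-03.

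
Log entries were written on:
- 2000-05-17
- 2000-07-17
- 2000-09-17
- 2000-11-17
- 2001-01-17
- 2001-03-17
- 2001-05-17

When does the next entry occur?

Gaps: 61, 62, 61, 61, 59, 61 days — not constant. Every event is on the 17th of the month.
Pattern: the 17th of every 2 months.
Next: July 2001 → 2001-07-17.

2001-07-17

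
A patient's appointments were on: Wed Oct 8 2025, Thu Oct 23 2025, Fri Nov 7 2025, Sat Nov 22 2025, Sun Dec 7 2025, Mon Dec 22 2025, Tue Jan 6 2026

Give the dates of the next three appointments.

Wed Jan 21 2026, Thu Feb 5 2026, Fri Feb 20 2026

Every event comes 15 days after the last (15, 15, 15, 15, 15, 15).
Tue Jan 6 2026 + 15 days = Wed Jan 21 2026.
Wed Jan 21 2026 + 15 days = Thu Feb 5 2026.
Thu Feb 5 2026 + 15 days = Fri Feb 20 2026.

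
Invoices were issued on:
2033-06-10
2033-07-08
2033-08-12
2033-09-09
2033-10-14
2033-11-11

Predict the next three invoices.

Gaps: 28, 35, 28, 35, 28 days — a mix of 28 and 35. Every date is a Friday.
Each is the 2nd Friday of its month.
2nd Friday of December 2033: 2033-12-09.
2nd Friday of January 2034: 2034-01-13.
February 2034 — 2nd Friday is 2034-02-10.

2033-12-09, 2034-01-13, 2034-02-10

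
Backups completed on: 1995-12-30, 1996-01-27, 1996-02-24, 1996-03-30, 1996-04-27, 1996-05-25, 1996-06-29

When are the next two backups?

1996-07-27, 1996-08-31

These are Saturdays with 28, 28, 35, 28, 28, 35-day gaps.
Each is the final Saturday of its month — 1995-12-30 is past the 28th, so '4th Saturday' doesn't fit.
Last Saturday of July 1996: 1996-07-27.
Last Saturday of August 1996: 1996-08-31.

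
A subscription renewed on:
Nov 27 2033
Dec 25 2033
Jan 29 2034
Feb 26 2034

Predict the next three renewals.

Mar 26 2034, Apr 30 2034, May 28 2034

All Sundays; the gaps (28, 35, 28) vary with month length.
This is the last Sunday of each month.
Last Sunday of March 2034: Mar 26 2034.
April 2034 ends with Sunday Apr 30 2034.
May 2034 ends with Sunday May 28 2034.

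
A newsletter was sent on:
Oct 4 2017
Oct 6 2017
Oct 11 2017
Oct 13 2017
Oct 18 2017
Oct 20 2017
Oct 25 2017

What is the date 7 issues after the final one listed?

Gaps: 2, 5, 2, 5, 2, 5 days — not constant, but cyclic with period 2.
The events fall on every Wednesday and Friday.
Next Friday: Oct 27 2017.
The following Wednesday is Nov 1 2017.
Next Friday: Nov 3 2017.
Next Wednesday: Nov 8 2017.
The following Friday is Nov 10 2017.
Next Wednesday: Nov 15 2017.
Next Friday: Nov 17 2017.

Nov 17 2017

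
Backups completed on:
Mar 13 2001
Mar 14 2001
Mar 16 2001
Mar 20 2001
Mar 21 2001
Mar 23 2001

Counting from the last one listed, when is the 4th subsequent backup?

Apr 3 2001

Every event lands on a Tuesday or Wednesday or Friday (gaps cycle 1, 2, 4, 1, 2).
So the schedule is: every Tuesday, Wednesday and Friday.
Next Tuesday: Mar 27 2001.
Next Wednesday: Mar 28 2001.
The following Friday is Mar 30 2001.
Next Tuesday: Apr 3 2001.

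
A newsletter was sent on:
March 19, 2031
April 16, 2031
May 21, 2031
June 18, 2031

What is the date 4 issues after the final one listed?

These are Wednesdays at 28- or 35-day spacing (28, 35, 28).
The pattern: 3rd Wednesday of the month.
3rd Wednesday of July 2031: July 16, 2031.
3rd Wednesday of August 2031: August 20, 2031.
September 2031 — 3rd Wednesday is September 17, 2031.
3rd Wednesday of October 2031: October 15, 2031.

October 15, 2031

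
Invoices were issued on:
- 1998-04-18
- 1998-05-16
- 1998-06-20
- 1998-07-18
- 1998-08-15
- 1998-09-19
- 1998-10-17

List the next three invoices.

These are Saturdays at 28- or 35-day spacing (28, 35, 28, 28, 35, 28).
The pattern: 3rd Saturday of the month.
3rd Saturday of November 1998: 1998-11-21.
December 1998 — 3rd Saturday is 1998-12-19.
January 1999 — 3rd Saturday is 1999-01-16.

1998-11-21, 1998-12-19, 1999-01-16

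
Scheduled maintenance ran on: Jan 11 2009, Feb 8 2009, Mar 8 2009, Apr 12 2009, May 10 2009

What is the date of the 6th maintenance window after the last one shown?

All dates are Sundays, 28, 28, 35, 28 days apart.
Specifically, the 2nd Sunday of each month.
June 2009 — 2nd Sunday is Jun 14 2009.
2nd Sunday of July 2009: Jul 12 2009.
August 2009 — 2nd Sunday is Aug 9 2009.
September 2009 — 2nd Sunday is Sep 13 2009.
October 2009 — 2nd Sunday is Oct 11 2009.
2nd Sunday of November 2009: Nov 8 2009.

Nov 8 2009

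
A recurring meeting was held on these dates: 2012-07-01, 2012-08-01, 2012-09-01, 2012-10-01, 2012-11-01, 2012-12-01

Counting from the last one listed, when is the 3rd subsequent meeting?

Each date is the 1st; the gaps (31, 31, 30, 31, 30) track the month lengths.
The rule is the 1st of each month.
January 2013: 2013-01-01.
February 2013: 2013-02-01.
March 2013: 2013-03-01.

2013-03-01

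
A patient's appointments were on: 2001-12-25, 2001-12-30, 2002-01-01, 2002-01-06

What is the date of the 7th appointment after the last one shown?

2002-01-29

Gaps: 5, 2, 5 days — not constant, but cyclic with period 2.
The events fall on every Tuesday and Sunday.
The following Tuesday is 2002-01-08.
The following Sunday is 2002-01-13.
The following Tuesday is 2002-01-15.
Next Sunday: 2002-01-20.
Next Tuesday: 2002-01-22.
The following Sunday is 2002-01-27.
Next Tuesday: 2002-01-29.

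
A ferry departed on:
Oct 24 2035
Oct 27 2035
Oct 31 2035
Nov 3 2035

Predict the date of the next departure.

Every event lands on a Wednesday or Saturday (gaps cycle 3, 4, 3).
So the schedule is: every Wednesday and Saturday.
Next Wednesday: Nov 7 2035.

Nov 7 2035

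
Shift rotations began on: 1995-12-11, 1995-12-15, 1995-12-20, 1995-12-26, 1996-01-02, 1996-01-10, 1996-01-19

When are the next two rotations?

1996-01-29, 1996-02-09

Gaps: 4, 5, 6, 7, 8, 9 days — each gap is 1 larger than the previous one.
Next gap: 10 days. 1996-01-19 + 10 days = 1996-01-29.
Next gap: 11 days. 1996-01-29 + 11 days = 1996-02-09.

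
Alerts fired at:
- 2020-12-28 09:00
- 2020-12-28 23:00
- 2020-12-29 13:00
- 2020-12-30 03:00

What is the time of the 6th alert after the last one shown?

2021-01-02 15:00

Spacing: 14, 14, 14 h — constant 14 h.
2020-12-30 03:00 + 14 h = 2020-12-30 17:00.
2020-12-30 17:00 + 14 h = 2020-12-31 07:00.
2020-12-31 07:00 + 14 h = 2020-12-31 21:00.
2020-12-31 21:00 + 14 h = 2021-01-01 11:00.
2021-01-01 11:00 + 14 h = 2021-01-02 01:00.
2021-01-02 01:00 + 14 h = 2021-01-02 15:00.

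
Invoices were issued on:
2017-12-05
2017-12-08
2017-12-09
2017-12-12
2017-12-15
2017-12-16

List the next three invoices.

Every event lands on a Tuesday or Friday or Saturday (gaps cycle 3, 1, 3, 3, 1).
So the schedule is: every Tuesday, Friday and Saturday.
Next Tuesday: 2017-12-19.
The following Friday is 2017-12-22.
Next Saturday: 2017-12-23.

2017-12-19, 2017-12-22, 2017-12-23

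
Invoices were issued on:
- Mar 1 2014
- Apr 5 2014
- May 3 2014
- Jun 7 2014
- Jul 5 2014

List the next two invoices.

These are Saturdays at 28- or 35-day spacing (35, 28, 35, 28).
The pattern: 1st Saturday of the month.
1st Saturday of August 2014: Aug 2 2014.
September 2014 — 1st Saturday is Sep 6 2014.

Aug 2 2014, Sep 6 2014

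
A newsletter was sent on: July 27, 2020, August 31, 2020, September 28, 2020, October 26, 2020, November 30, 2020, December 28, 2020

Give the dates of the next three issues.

These are Mondays with 35, 28, 28, 35, 28-day gaps.
Each is the final Monday of its month — August 31, 2020 is past the 28th, so '4th Monday' doesn't fit.
Last Monday of January 2021: January 25, 2021.
Last Monday of February 2021: February 22, 2021.
March 2021 ends with Monday March 29, 2021.

January 25, 2021; February 22, 2021; March 29, 2021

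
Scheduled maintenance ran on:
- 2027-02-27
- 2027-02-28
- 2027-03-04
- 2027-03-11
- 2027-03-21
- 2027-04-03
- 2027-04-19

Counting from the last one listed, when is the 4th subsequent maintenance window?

The spacing grows by 3 each time: 1, 4, 7, 10, 13, 16 days.
Next gap: 19 days. 2027-04-19 + 19 days = 2027-05-08.
Next gap: 22 days. 2027-05-08 + 22 days = 2027-05-30.
Next gap: 25 days. 2027-05-30 + 25 days = 2027-06-24.
Next gap: 28 days. 2027-06-24 + 28 days = 2027-07-22.

2027-07-22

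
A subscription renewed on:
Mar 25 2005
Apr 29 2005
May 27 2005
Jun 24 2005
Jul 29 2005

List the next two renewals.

Aug 26 2005, Sep 30 2005

These are Fridays with 35, 28, 28, 35-day gaps.
Each is the final Friday of its month — Apr 29 2005 is past the 28th, so '4th Friday' doesn't fit.
Last Friday of August 2005: Aug 26 2005.
Last Friday of September 2005: Sep 30 2005.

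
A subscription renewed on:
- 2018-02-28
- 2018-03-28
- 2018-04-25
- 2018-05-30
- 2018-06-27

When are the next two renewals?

2018-07-25, 2018-08-29

Every date is a Wednesday; gaps 28, 28, 35, 28 days.
Each is the last Wednesday of its month (at least one falls on the 29th or later, ruling out '4th Wednesday').
July 2018 ends with Wednesday 2018-07-25.
August 2018 ends with Wednesday 2018-08-29.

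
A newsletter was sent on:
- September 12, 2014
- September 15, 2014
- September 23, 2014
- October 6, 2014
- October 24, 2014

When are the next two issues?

November 16, 2014; December 14, 2014

Gaps: 3, 8, 13, 18 days — each gap is 5 larger than the previous one.
Next gap: 23 days. October 24, 2014 + 23 days = November 16, 2014.
Next gap: 28 days. November 16, 2014 + 28 days = December 14, 2014.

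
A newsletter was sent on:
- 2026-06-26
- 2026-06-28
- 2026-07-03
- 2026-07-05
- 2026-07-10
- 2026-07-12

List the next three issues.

2026-07-17, 2026-07-19, 2026-07-24

Gaps: 2, 5, 2, 5, 2 days — not constant, but cyclic with period 2.
The events fall on every Friday and Sunday.
The following Friday is 2026-07-17.
The following Sunday is 2026-07-19.
The following Friday is 2026-07-24.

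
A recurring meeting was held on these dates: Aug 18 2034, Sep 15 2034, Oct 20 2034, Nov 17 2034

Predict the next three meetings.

Dec 15 2034, Jan 19 2035, Feb 16 2035

Gaps: 28, 35, 28 days — a mix of 28 and 35. Every date is a Friday.
Each is the 3rd Friday of its month.
3rd Friday of December 2034: Dec 15 2034.
3rd Friday of January 2035: Jan 19 2035.
February 2035 — 3rd Friday is Feb 16 2035.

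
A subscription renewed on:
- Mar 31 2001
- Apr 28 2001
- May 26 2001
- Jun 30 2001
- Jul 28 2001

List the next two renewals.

Aug 25 2001, Sep 29 2001

All Saturdays; the gaps (28, 28, 35, 28) vary with month length.
This is the last Saturday of each month.
Last Saturday of August 2001: Aug 25 2001.
September 2001 ends with Saturday Sep 29 2001.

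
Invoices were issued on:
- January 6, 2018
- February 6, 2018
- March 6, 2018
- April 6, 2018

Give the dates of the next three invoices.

May 6, 2018; June 6, 2018; July 6, 2018

Gaps: 31, 28, 31 days — not constant. Every event is on the 6th of the month.
Pattern: the 6th of each month.
Next: May 2018 → May 6, 2018.
Next: June 2018 → June 6, 2018.
Next: July 2018 → July 6, 2018.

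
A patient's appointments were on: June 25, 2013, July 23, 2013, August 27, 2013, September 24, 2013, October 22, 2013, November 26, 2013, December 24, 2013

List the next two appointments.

All dates are Tuesdays, 28, 35, 28, 28, 35, 28 days apart.
Specifically, the 4th Tuesday of each month.
January 2014 — 4th Tuesday is January 28, 2014.
4th Tuesday of February 2014: February 25, 2014.

January 28, 2014; February 25, 2014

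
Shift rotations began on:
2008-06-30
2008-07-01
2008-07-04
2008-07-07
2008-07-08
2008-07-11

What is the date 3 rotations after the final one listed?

The gap pattern 1, 3, 3, 1, 3 repeats every 3 events.
These are the Mondays, Tuesdays and Fridays of each week.
The following Monday is 2008-07-14.
The following Tuesday is 2008-07-15.
The following Friday is 2008-07-18.

2008-07-18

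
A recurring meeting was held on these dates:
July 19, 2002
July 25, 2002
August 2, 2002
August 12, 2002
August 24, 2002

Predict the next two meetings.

September 7, 2002; September 23, 2002

Intervals are 6, 8, 10, 12 days — an arithmetic progression with common difference 2.
Next gap: 14 days. August 24, 2002 + 14 days = September 7, 2002.
Next gap: 16 days. September 7, 2002 + 16 days = September 23, 2002.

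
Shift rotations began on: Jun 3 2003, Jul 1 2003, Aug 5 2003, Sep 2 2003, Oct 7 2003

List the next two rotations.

Gaps: 28, 35, 28, 35 days — a mix of 28 and 35. Every date is a Tuesday.
Each is the 1st Tuesday of its month.
November 2003 — 1st Tuesday is Nov 4 2003.
1st Tuesday of December 2003: Dec 2 2003.

Nov 4 2003, Dec 2 2003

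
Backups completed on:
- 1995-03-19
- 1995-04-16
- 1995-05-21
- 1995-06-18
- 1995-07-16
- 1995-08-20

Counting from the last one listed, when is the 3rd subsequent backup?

These are Sundays at 28- or 35-day spacing (28, 35, 28, 28, 35).
The pattern: 3rd Sunday of the month.
3rd Sunday of September 1995: 1995-09-17.
3rd Sunday of October 1995: 1995-10-15.
November 1995 — 3rd Sunday is 1995-11-19.

1995-11-19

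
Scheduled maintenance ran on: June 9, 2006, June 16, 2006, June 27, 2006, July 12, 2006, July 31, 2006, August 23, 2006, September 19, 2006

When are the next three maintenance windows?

October 20, 2006; November 24, 2006; January 2, 2007

The spacing grows by 4 each time: 7, 11, 15, 19, 23, 27 days.
Next gap: 31 days. September 19, 2006 + 31 days = October 20, 2006.
Next gap: 35 days. October 20, 2006 + 35 days = November 24, 2006.
Next gap: 39 days. November 24, 2006 + 39 days = January 2, 2007.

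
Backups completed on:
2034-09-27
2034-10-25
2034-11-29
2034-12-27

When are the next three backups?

2035-01-31, 2035-02-28, 2035-03-28

All Wednesdays; the gaps (28, 35, 28) vary with month length.
This is the last Wednesday of each month.
January 2035 ends with Wednesday 2035-01-31.
February 2035 ends with Wednesday 2035-02-28.
Last Wednesday of March 2035: 2035-03-28.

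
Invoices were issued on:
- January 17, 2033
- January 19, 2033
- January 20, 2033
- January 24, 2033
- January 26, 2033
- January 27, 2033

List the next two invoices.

Gaps: 2, 1, 4, 2, 1 days — not constant, but cyclic with period 3.
The events fall on every Monday, Wednesday and Thursday.
Next Monday: January 31, 2033.
Next Wednesday: February 2, 2033.

January 31, 2033; February 2, 2033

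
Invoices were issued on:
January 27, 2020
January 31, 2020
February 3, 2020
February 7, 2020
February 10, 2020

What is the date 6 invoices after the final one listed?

Every event lands on a Monday or Friday (gaps cycle 4, 3, 4, 3).
So the schedule is: every Monday and Friday.
The following Friday is February 14, 2020.
Next Monday: February 17, 2020.
Next Friday: February 21, 2020.
The following Monday is February 24, 2020.
The following Friday is February 28, 2020.
The following Monday is March 2, 2020.

March 2, 2020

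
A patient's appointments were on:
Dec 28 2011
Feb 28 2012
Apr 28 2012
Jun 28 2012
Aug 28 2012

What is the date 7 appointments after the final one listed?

Gaps: 62, 60, 61, 61 days — not constant. Every event is on the 28th of the month.
Pattern: the 28th of every 2 months.
Next: October 2012 → Oct 28 2012.
December 2012: Dec 28 2012.
Next: February 2013 → Feb 28 2013.
April 2013: Apr 28 2013.
Next: June 2013 → Jun 28 2013.
Next: August 2013 → Aug 28 2013.
Next: October 2013 → Oct 28 2013.

Oct 28 2013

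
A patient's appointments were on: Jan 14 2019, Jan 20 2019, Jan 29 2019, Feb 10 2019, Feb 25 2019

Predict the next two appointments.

Mar 15 2019, Apr 5 2019

Intervals are 6, 9, 12, 15 days — an arithmetic progression with common difference 3.
Next gap: 18 days. Feb 25 2019 + 18 days = Mar 15 2019.
Next gap: 21 days. Mar 15 2019 + 21 days = Apr 5 2019.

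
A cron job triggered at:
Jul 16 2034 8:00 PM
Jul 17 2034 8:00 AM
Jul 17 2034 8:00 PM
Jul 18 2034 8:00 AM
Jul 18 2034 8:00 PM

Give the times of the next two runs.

Spacing: 12, 12, 12, 12 h — constant 12 h.
Jul 18 2034 8:00 PM + 12 h = Jul 19 2034 8:00 AM.
Jul 19 2034 8:00 AM + 12 h = Jul 19 2034 8:00 PM.

Jul 19 2034 8:00 AM, Jul 19 2034 8:00 PM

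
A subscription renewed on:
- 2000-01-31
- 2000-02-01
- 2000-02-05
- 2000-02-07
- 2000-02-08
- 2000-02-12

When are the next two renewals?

2000-02-14, 2000-02-15

The gap pattern 1, 4, 2, 1, 4 repeats every 3 events.
These are the Mondays, Tuesdays and Saturdays of each week.
Next Monday: 2000-02-14.
The following Tuesday is 2000-02-15.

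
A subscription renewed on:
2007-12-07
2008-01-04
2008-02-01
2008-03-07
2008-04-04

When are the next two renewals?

2008-05-02, 2008-06-06

All dates are Fridays, 28, 28, 35, 28 days apart.
Specifically, the 1st Friday of each month.
May 2008 — 1st Friday is 2008-05-02.
June 2008 — 1st Friday is 2008-06-06.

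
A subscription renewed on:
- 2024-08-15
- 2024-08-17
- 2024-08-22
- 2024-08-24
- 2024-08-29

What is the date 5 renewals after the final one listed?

The gap pattern 2, 5, 2, 5 repeats every 2 events.
These are the Thursdays and Saturdays of each week.
Next Saturday: 2024-08-31.
Next Thursday: 2024-09-05.
Next Saturday: 2024-09-07.
Next Thursday: 2024-09-12.
The following Saturday is 2024-09-14.

2024-09-14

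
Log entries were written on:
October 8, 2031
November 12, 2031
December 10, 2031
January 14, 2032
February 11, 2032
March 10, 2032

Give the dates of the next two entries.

April 14, 2032; May 12, 2032

All dates are Wednesdays, 35, 28, 35, 28, 28 days apart.
Specifically, the 2nd Wednesday of each month.
2nd Wednesday of April 2032: April 14, 2032.
May 2032 — 2nd Wednesday is May 12, 2032.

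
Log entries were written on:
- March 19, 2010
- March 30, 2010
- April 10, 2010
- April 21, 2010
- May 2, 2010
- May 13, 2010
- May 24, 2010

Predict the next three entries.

June 4, 2010; June 15, 2010; June 26, 2010

Gaps between consecutive events: 11, 11, 11, 11, 11, 11 days — a constant 11-day interval.
May 24, 2010 + 11 days = June 4, 2010.
June 4, 2010 + 11 days = June 15, 2010.
June 15, 2010 + 11 days = June 26, 2010.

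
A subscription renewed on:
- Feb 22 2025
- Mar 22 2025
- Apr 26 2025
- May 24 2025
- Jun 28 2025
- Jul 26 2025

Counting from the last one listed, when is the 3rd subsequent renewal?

All dates are Saturdays, 28, 35, 28, 35, 28 days apart.
Specifically, the 4th Saturday of each month.
4th Saturday of August 2025: Aug 23 2025.
4th Saturday of September 2025: Sep 27 2025.
October 2025 — 4th Saturday is Oct 25 2025.

Oct 25 2025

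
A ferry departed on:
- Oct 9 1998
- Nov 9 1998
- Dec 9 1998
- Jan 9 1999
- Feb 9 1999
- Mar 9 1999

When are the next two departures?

Apr 9 1999, May 9 1999

Each date is the 9th; the gaps (31, 30, 31, 31, 28) track the month lengths.
The rule is the 9th of each month.
Next: April 1999 → Apr 9 1999.
Next: May 1999 → May 9 1999.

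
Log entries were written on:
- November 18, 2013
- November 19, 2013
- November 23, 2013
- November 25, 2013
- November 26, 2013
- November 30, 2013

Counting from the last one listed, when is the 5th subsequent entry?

December 10, 2013

Gaps: 1, 4, 2, 1, 4 days — not constant, but cyclic with period 3.
The events fall on every Monday, Tuesday and Saturday.
Next Monday: December 2, 2013.
Next Tuesday: December 3, 2013.
The following Saturday is December 7, 2013.
The following Monday is December 9, 2013.
Next Tuesday: December 10, 2013.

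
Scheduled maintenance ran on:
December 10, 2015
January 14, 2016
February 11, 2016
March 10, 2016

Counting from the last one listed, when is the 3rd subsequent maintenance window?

June 9, 2016

All dates are Thursdays, 35, 28, 28 days apart.
Specifically, the 2nd Thursday of each month.
2nd Thursday of April 2016: April 14, 2016.
May 2016 — 2nd Thursday is May 12, 2016.
June 2016 — 2nd Thursday is June 9, 2016.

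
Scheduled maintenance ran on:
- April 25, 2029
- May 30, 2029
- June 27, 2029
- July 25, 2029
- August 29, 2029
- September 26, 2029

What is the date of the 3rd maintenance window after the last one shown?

Every date is a Wednesday; gaps 35, 28, 28, 35, 28 days.
Each is the last Wednesday of its month (at least one falls on the 29th or later, ruling out '4th Wednesday').
Last Wednesday of October 2029: October 31, 2029.
Last Wednesday of November 2029: November 28, 2029.
December 2029 ends with Wednesday December 26, 2029.

December 26, 2029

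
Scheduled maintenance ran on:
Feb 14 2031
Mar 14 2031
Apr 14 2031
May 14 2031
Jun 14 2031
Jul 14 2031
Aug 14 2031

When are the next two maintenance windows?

Each date is the 14th; the gaps (28, 31, 30, 31, 30, 31) track the month lengths.
The rule is the 14th of each month.
September 2031: Sep 14 2031.
Next: October 2031 → Oct 14 2031.

Sep 14 2031, Oct 14 2031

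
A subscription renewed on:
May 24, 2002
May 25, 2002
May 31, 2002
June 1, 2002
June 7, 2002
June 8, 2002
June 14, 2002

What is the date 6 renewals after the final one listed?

July 5, 2002

Every event lands on a Friday or Saturday (gaps cycle 1, 6, 1, 6, 1, 6).
So the schedule is: every Friday and Saturday.
Next Saturday: June 15, 2002.
The following Friday is June 21, 2002.
Next Saturday: June 22, 2002.
Next Friday: June 28, 2002.
The following Saturday is June 29, 2002.
The following Friday is July 5, 2002.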